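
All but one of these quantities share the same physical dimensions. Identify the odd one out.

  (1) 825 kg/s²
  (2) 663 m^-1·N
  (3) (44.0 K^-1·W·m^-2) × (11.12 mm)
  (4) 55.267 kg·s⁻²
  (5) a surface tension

Dimensions:
  (1) kg·s⁻²
  (2) N·m⁻¹ = kg·m·s⁻²·m⁻¹ = kg·s⁻²
  (3) [kg·s⁻³·K⁻¹] · [m] = kg·m·s⁻³·K⁻¹
  (4) kg·s⁻²
  (5) [surface tension] = kg·s⁻²
All reduce to kg·s⁻² except (3), which is kg·m·s⁻³·K⁻¹.

(3)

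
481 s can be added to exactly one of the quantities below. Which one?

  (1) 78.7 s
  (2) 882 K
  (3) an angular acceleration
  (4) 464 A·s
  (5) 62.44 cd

Reference: s.
Each option:
  (1) s  ← same
  (2) K
  (3) [angular acceleration] = s⁻²
  (4) A·s = s·A
  (5) cd
Only (1) matches s.

(1)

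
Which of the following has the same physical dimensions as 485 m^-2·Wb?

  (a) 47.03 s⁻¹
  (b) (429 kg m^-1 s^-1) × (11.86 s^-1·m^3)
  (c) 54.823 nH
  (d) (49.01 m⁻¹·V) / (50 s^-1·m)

Reference: Wb·m⁻² = V·s·m⁻² = kg·s⁻²·A⁻¹.
Each option:
  (a) s⁻¹
  (b) [kg·m⁻¹·s⁻¹] · [m³·s⁻¹] = kg·m²·s⁻²
  (c) H = V·s·A⁻¹ = kg·m²·s⁻²·A⁻²
  (d) [kg·m·s⁻³·A⁻¹] / [m·s⁻¹] = kg·s⁻²·A⁻¹  ← same
Only (d) matches kg·s⁻²·A⁻¹.

(d)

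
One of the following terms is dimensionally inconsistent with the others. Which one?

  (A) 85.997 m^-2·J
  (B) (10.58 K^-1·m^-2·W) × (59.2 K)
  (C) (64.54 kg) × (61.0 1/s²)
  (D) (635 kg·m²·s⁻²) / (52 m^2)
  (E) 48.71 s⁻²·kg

Work out the base dimensions of each:
  (A) J·m⁻² = N·m·m⁻² = kg·s⁻²
  (B) [kg·s⁻³·K⁻¹] · [K] = kg·s⁻³
  (C) [kg] · [s⁻²] = kg·s⁻²
  (D) [kg·m²·s⁻²] / [m²] = kg·s⁻²
  (E) kg·s⁻²
All reduce to kg·s⁻² except (B), which is kg·s⁻³.

(B)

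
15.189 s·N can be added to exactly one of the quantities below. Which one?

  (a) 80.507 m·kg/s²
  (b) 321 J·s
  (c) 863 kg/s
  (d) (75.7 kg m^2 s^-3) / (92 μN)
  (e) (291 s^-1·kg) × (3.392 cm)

(e)

Reference: N·s = kg·m·s⁻²·s = kg·m·s⁻¹.
Each option:
  (a) kg·m·s⁻²
  (b) J·s = N·m·s = kg·m²·s⁻¹
  (c) kg·s⁻¹
  (d) [kg·m²·s⁻³] / [kg·m·s⁻²] = m·s⁻¹
  (e) [kg·s⁻¹] · [m] = kg·m·s⁻¹  ← same
Only (e) matches kg·m·s⁻¹.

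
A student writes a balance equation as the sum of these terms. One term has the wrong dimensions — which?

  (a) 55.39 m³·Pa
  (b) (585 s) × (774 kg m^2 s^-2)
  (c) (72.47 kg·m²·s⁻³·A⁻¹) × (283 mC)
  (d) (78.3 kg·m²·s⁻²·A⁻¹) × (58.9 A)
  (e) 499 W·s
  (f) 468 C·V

(b)

Expand each in SI base units:
  (a) Pa·m³ = N·m⁻²·m³ = kg·m²·s⁻²
  (b) [s] · [kg·m²·s⁻²] = kg·m²·s⁻¹
  (c) [kg·m²·s⁻³·A⁻¹] · [s·A] = kg·m²·s⁻²
  (d) [kg·m²·s⁻²·A⁻¹] · [A] = kg·m²·s⁻²
  (e) W·s = J·s⁻¹·s = kg·m²·s⁻²
  (f) C·V = s·A·J·C⁻¹ = kg·m²·s⁻²
All reduce to kg·m²·s⁻² except (b), which is kg·m²·s⁻¹.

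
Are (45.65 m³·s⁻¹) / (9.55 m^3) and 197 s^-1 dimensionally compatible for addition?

Dimensions:
  (45.65 m³·s⁻¹) / (9.55 m^3):  [m³·s⁻¹] / [m³] = s⁻¹
  197 s^-1:  s⁻¹
Both are s⁻¹, so they have the same dimensions and can be added.

Yes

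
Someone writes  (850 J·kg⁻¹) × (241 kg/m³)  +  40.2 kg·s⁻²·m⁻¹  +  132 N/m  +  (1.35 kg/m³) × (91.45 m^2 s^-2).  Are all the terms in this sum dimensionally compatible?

No

In SI base units:
  (850 J·kg⁻¹) × (241 kg/m³):  [m²·s⁻²] · [kg·m⁻³] = kg·m⁻¹·s⁻²
  40.2 kg·s⁻²·m⁻¹:  kg·m⁻¹·s⁻²
  132 N/m:  N·m⁻¹ = kg·m·s⁻²·m⁻¹ = kg·s⁻²
  (1.35 kg/m³) × (91.45 m^2 s^-2):  [kg·m⁻³] · [m²·s⁻²] = kg·m⁻¹·s⁻²
The terms do not share a single dimension (kg·m⁻¹·s⁻² vs kg·s⁻²).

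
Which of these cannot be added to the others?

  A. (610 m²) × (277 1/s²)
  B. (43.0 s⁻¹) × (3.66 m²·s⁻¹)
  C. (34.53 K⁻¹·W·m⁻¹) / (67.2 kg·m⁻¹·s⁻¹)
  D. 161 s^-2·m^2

C.

Work out the base dimensions of each:
  A. [m²] · [s⁻²] = m²·s⁻²
  B. [s⁻¹] · [m²·s⁻¹] = m²·s⁻²
  C. [kg·m·s⁻³·K⁻¹] / [kg·m⁻¹·s⁻¹] = m²·s⁻²·K⁻¹
  D. m²·s⁻²
All reduce to m²·s⁻² except C., which is m²·s⁻²·K⁻¹.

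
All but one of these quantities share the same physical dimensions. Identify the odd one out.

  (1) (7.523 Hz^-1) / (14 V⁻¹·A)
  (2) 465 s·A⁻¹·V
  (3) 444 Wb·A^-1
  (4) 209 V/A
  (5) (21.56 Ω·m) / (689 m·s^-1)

Expand each in SI base units:
  (1) [s] / [kg⁻¹·m⁻²·s³·A²] = kg·m²·s⁻²·A⁻²
  (2) V·s·A⁻¹ = J·C⁻¹·s·A⁻¹ = kg·m²·s⁻²·A⁻²
  (3) Wb·A⁻¹ = V·s·A⁻¹ = kg·m²·s⁻²·A⁻²
  (4) V·A⁻¹ = J·C⁻¹·A⁻¹ = kg·m²·s⁻³·A⁻²
  (5) [kg·m³·s⁻³·A⁻²] / [m·s⁻¹] = kg·m²·s⁻²·A⁻²
All reduce to kg·m²·s⁻²·A⁻² except (4), which is kg·m²·s⁻³·A⁻².

(4)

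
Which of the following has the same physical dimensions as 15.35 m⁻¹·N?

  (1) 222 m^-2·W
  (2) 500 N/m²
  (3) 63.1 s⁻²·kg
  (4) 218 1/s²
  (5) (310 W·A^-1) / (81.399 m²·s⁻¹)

Reference: N·m⁻¹ = kg·m·s⁻²·m⁻¹ = kg·s⁻².
Each option:
  (1) W·m⁻² = J·s⁻¹·m⁻² = kg·s⁻³
  (2) N·m⁻² = kg·m·s⁻²·m⁻² = kg·m⁻¹·s⁻²
  (3) kg·s⁻²  ← same
  (4) s⁻²
  (5) [kg·m²·s⁻³·A⁻¹] / [m²·s⁻¹] = kg·s⁻²·A⁻¹
Only (3) matches kg·s⁻².

(3)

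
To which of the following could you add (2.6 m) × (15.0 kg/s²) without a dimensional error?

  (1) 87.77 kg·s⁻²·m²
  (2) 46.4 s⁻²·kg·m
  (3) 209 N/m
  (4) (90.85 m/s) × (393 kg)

Reference: [m] · [kg·s⁻²] = kg·m·s⁻².
Each option:
  (1) kg·m²·s⁻²
  (2) kg·m·s⁻²  ← same
  (3) N·m⁻¹ = kg·m·s⁻²·m⁻¹ = kg·s⁻²
  (4) [m·s⁻¹] · [kg] = kg·m·s⁻¹
Only (2) matches kg·m·s⁻².

(2)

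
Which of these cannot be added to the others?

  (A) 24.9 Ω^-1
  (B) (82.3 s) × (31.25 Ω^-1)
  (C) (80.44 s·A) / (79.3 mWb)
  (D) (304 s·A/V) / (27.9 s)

(B)

Dimensions:
  (A) Ω⁻¹ = (V·A⁻¹)⁻¹ = kg⁻¹·m⁻²·s³·A²
  (B) [s] · [kg⁻¹·m⁻²·s³·A²] = kg⁻¹·m⁻²·s⁴·A²
  (C) [s·A] / [kg·m²·s⁻²·A⁻¹] = kg⁻¹·m⁻²·s³·A²
  (D) [kg⁻¹·m⁻²·s⁴·A²] / [s] = kg⁻¹·m⁻²·s³·A²
All reduce to kg⁻¹·m⁻²·s³·A² except (B), which is kg⁻¹·m⁻²·s⁴·A².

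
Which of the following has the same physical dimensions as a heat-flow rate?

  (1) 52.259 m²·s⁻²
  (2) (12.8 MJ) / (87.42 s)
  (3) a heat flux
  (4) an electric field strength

(2)

Reference: [heat-flow rate] = kg·m²·s⁻³.
Each option:
  (1) m²·s⁻²
  (2) [kg·m²·s⁻²] / [s] = kg·m²·s⁻³  ← same
  (3) [heat flux] = kg·s⁻³
  (4) [electric field strength] = kg·m·s⁻³·A⁻¹
Only (2) matches kg·m²·s⁻³.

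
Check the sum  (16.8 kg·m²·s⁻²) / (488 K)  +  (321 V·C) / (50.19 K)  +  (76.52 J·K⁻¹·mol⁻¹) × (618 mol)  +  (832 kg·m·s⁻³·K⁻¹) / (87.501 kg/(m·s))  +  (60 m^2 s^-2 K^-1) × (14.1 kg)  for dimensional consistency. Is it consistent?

No

Reduce each to base SI dimensions:
  (16.8 kg·m²·s⁻²) / (488 K):  [kg·m²·s⁻²] / [K] = kg·m²·s⁻²·K⁻¹
  (321 V·C) / (50.19 K):  [kg·m²·s⁻²] / [K] = kg·m²·s⁻²·K⁻¹
  (76.52 J·K⁻¹·mol⁻¹) × (618 mol):  [kg·m²·s⁻²·K⁻¹·mol⁻¹] · [mol] = kg·m²·s⁻²·K⁻¹
  (832 kg·m·s⁻³·K⁻¹) / (87.501 kg/(m·s)):  [kg·m·s⁻³·K⁻¹] / [kg·m⁻¹·s⁻¹] = m²·s⁻²·K⁻¹
  (60 m^2 s^-2 K^-1) × (14.1 kg):  [m²·s⁻²·K⁻¹] · [kg] = kg·m²·s⁻²·K⁻¹
The terms do not share a single dimension (kg·m²·s⁻²·K⁻¹ vs m²·s⁻²·K⁻¹).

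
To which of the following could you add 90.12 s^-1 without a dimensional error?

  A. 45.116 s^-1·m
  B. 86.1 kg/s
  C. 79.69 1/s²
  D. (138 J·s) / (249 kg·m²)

D.

Reference: s⁻¹.
Each option:
  A. m·s⁻¹
  B. kg·s⁻¹
  C. s⁻²
  D. [kg·m²·s⁻¹] / [kg·m²] = s⁻¹  ← same
Only D. matches s⁻¹.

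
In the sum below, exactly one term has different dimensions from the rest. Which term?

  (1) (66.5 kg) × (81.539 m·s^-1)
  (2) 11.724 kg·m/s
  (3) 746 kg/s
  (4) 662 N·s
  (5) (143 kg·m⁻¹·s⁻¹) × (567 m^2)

Dimensions:
  (1) [kg] · [m·s⁻¹] = kg·m·s⁻¹
  (2) kg·m·s⁻¹
  (3) kg·s⁻¹
  (4) N·s = kg·m·s⁻²·s = kg·m·s⁻¹
  (5) [kg·m⁻¹·s⁻¹] · [m²] = kg·m·s⁻¹
All reduce to kg·m·s⁻¹ except (3), which is kg·s⁻¹.

(3)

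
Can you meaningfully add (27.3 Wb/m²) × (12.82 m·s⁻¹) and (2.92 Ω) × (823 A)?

No

Work out the base dimensions of each:
  (27.3 Wb/m²) × (12.82 m·s⁻¹):  [kg·s⁻²·A⁻¹] · [m·s⁻¹] = kg·m·s⁻³·A⁻¹
  (2.92 Ω) × (823 A):  [kg·m²·s⁻³·A⁻²] · [A] = kg·m²·s⁻³·A⁻¹
kg·m·s⁻³·A⁻¹ ≠ kg·m²·s⁻³·A⁻¹, so they cannot be added.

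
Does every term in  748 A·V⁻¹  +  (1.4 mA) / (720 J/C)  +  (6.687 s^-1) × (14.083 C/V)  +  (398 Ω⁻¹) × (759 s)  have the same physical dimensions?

Expand each in SI base units:
  748 A·V⁻¹:  A·V⁻¹ = A·(J·C⁻¹)⁻¹ = kg⁻¹·m⁻²·s³·A²
  (1.4 mA) / (720 J/C):  [A] / [kg·m²·s⁻³·A⁻¹] = kg⁻¹·m⁻²·s³·A²
  (6.687 s^-1) × (14.083 C/V):  [s⁻¹] · [kg⁻¹·m⁻²·s⁴·A²] = kg⁻¹·m⁻²·s³·A²
  (398 Ω⁻¹) × (759 s):  [kg⁻¹·m⁻²·s³·A²] · [s] = kg⁻¹·m⁻²·s⁴·A²
The terms do not share a single dimension (kg⁻¹·m⁻²·s³·A² vs kg⁻¹·m⁻²·s⁴·A²).

No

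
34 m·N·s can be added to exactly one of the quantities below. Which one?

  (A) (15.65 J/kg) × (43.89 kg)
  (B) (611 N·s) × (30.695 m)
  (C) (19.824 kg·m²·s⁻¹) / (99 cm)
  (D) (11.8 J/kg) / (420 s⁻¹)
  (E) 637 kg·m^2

(B)

Reference: N·m·s = kg·m·s⁻²·m·s = kg·m²·s⁻¹.
Each option:
  (A) [m²·s⁻²] · [kg] = kg·m²·s⁻²
  (B) [kg·m·s⁻¹] · [m] = kg·m²·s⁻¹  ← same
  (C) [kg·m²·s⁻¹] / [m] = kg·m·s⁻¹
  (D) [m²·s⁻²] / [s⁻¹] = m²·s⁻¹
  (E) kg·m²
Only (B) matches kg·m²·s⁻¹.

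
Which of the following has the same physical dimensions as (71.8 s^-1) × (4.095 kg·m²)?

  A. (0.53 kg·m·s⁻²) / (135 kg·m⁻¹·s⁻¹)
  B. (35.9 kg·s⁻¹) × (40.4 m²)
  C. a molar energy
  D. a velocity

B.

Reference: [s⁻¹] · [kg·m²] = kg·m²·s⁻¹.
Each option:
  A. [kg·m·s⁻²] / [kg·m⁻¹·s⁻¹] = m²·s⁻¹
  B. [kg·s⁻¹] · [m²] = kg·m²·s⁻¹  ← same
  C. [molar energy] = kg·m²·s⁻²·mol⁻¹
  D. [velocity] = m·s⁻¹
Only B. matches kg·m²·s⁻¹.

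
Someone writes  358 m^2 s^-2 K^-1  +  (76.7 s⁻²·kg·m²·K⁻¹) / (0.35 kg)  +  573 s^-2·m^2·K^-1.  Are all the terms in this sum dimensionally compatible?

Yes

Work out the base dimensions of each:
  358 m^2 s^-2 K^-1:  m²·s⁻²·K⁻¹
  (76.7 s⁻²·kg·m²·K⁻¹) / (0.35 kg):  [kg·m²·s⁻²·K⁻¹] / [kg] = m²·s⁻²·K⁻¹
  573 s^-2·m^2·K^-1:  m²·s⁻²·K⁻¹
Every term reduces to m²·s⁻²·K⁻¹.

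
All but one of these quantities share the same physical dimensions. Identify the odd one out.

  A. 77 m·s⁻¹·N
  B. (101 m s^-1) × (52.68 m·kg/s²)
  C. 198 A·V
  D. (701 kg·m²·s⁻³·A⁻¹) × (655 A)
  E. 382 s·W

E.

Expand each in SI base units:
  A. N·m·s⁻¹ = kg·m·s⁻²·m·s⁻¹ = kg·m²·s⁻³
  B. [m·s⁻¹] · [kg·m·s⁻²] = kg·m²·s⁻³
  C. V·A = J·C⁻¹·A = kg·m²·s⁻³
  D. [kg·m²·s⁻³·A⁻¹] · [A] = kg·m²·s⁻³
  E. W·s = J·s⁻¹·s = kg·m²·s⁻²
All reduce to kg·m²·s⁻³ except E., which is kg·m²·s⁻².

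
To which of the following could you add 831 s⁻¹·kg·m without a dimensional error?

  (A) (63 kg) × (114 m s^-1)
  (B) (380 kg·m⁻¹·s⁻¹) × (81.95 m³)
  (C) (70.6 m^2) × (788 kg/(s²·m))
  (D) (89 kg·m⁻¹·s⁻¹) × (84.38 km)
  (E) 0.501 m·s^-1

Reference: kg·m·s⁻¹.
Each option:
  (A) [kg] · [m·s⁻¹] = kg·m·s⁻¹  ← same
  (B) [kg·m⁻¹·s⁻¹] · [m³] = kg·m²·s⁻¹
  (C) [m²] · [kg·m⁻¹·s⁻²] = kg·m·s⁻²
  (D) [kg·m⁻¹·s⁻¹] · [m] = kg·s⁻¹
  (E) m·s⁻¹
Only (A) matches kg·m·s⁻¹.

(A)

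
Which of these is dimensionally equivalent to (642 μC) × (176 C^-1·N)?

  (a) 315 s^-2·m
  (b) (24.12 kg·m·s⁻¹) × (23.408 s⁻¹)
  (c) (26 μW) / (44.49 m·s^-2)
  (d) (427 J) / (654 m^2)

(b)

Reference: [s·A] · [kg·m·s⁻³·A⁻¹] = kg·m·s⁻².
Each option:
  (a) m·s⁻²
  (b) [kg·m·s⁻¹] · [s⁻¹] = kg·m·s⁻²  ← same
  (c) [kg·m²·s⁻³] / [m·s⁻²] = kg·m·s⁻¹
  (d) [kg·m²·s⁻²] / [m²] = kg·s⁻²
Only (b) matches kg·m·s⁻².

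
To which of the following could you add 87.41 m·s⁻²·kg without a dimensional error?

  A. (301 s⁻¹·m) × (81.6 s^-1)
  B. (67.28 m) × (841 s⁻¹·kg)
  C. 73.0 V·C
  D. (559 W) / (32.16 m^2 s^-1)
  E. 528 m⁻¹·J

E.

Reference: kg·m·s⁻².
Each option:
  A. [m·s⁻¹] · [s⁻¹] = m·s⁻²
  B. [m] · [kg·s⁻¹] = kg·m·s⁻¹
  C. C·V = s·A·J·C⁻¹ = kg·m²·s⁻²
  D. [kg·m²·s⁻³] / [m²·s⁻¹] = kg·s⁻²
  E. J·m⁻¹ = N·m·m⁻¹ = kg·m·s⁻²  ← same
Only E. matches kg·m·s⁻².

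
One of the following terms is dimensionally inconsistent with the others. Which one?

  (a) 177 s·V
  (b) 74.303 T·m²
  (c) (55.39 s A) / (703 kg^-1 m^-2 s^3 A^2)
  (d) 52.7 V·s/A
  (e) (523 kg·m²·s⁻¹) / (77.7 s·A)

(d)

Expand each in SI base units:
  (a) V·s = J·C⁻¹·s = kg·m²·s⁻²·A⁻¹
  (b) T·m² = Wb·m⁻²·m² = kg·m²·s⁻²·A⁻¹
  (c) [s·A] / [kg⁻¹·m⁻²·s³·A²] = kg·m²·s⁻²·A⁻¹
  (d) V·s·A⁻¹ = J·C⁻¹·s·A⁻¹ = kg·m²·s⁻²·A⁻²
  (e) [kg·m²·s⁻¹] / [s·A] = kg·m²·s⁻²·A⁻¹
All reduce to kg·m²·s⁻²·A⁻¹ except (d), which is kg·m²·s⁻²·A⁻².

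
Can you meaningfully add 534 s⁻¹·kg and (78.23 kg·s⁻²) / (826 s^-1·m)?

No

Dimensions:
  534 s⁻¹·kg:  kg·s⁻¹
  (78.23 kg·s⁻²) / (826 s^-1·m):  [kg·s⁻²] / [m·s⁻¹] = kg·m⁻¹·s⁻¹
kg·s⁻¹ ≠ kg·m⁻¹·s⁻¹, so they cannot be added.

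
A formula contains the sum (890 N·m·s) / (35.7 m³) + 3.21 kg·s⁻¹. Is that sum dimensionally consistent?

Expand each in SI base units:
  (890 N·m·s) / (35.7 m³):  [kg·m²·s⁻¹] / [m³] = kg·m⁻¹·s⁻¹
  3.21 kg·s⁻¹:  kg·s⁻¹
kg·m⁻¹·s⁻¹ ≠ kg·s⁻¹, so they cannot be added.

No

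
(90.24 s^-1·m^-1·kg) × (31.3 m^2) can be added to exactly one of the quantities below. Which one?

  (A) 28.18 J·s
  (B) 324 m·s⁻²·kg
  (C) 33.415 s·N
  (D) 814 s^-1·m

Reference: [kg·m⁻¹·s⁻¹] · [m²] = kg·m·s⁻¹.
Each option:
  (A) J·s = N·m·s = kg·m²·s⁻¹
  (B) kg·m·s⁻²
  (C) N·s = kg·m·s⁻²·s = kg·m·s⁻¹  ← same
  (D) m·s⁻¹
Only (C) matches kg·m·s⁻¹.

(C)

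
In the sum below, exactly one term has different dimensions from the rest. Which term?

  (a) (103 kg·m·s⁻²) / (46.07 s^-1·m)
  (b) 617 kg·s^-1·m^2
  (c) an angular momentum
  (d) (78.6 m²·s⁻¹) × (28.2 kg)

(a)

Reduce each to base SI dimensions:
  (a) [kg·m·s⁻²] / [m·s⁻¹] = kg·s⁻¹
  (b) kg·m²·s⁻¹
  (c) [angular momentum] = kg·m²·s⁻¹
  (d) [m²·s⁻¹] · [kg] = kg·m²·s⁻¹
All reduce to kg·m²·s⁻¹ except (a), which is kg·s⁻¹.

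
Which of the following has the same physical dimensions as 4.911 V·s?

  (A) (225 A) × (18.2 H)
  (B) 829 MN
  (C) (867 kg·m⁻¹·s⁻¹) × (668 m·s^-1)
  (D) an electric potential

Reference: V·s = J·C⁻¹·s = kg·m²·s⁻²·A⁻¹.
Each option:
  (A) [A] · [kg·m²·s⁻²·A⁻²] = kg·m²·s⁻²·A⁻¹  ← same
  (B) N = kg·m·s⁻²
  (C) [kg·m⁻¹·s⁻¹] · [m·s⁻¹] = kg·s⁻²
  (D) [electric potential] = kg·m²·s⁻³·A⁻¹
Only (A) matches kg·m²·s⁻²·A⁻¹.

(A)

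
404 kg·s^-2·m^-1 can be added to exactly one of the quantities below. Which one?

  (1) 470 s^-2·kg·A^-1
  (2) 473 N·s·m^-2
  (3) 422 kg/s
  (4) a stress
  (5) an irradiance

(4)

Reference: kg·m⁻¹·s⁻².
Each option:
  (1) kg·s⁻²·A⁻¹
  (2) N·s·m⁻² = kg·m·s⁻²·s·m⁻² = kg·m⁻¹·s⁻¹
  (3) kg·s⁻¹
  (4) [stress] = kg·m⁻¹·s⁻²  ← same
  (5) [irradiance] = kg·s⁻³
Only (4) matches kg·m⁻¹·s⁻².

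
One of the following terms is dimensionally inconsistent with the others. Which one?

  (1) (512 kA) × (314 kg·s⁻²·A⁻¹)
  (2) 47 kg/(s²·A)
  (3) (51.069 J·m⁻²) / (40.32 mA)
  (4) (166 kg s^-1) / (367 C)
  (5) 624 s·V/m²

In SI base units:
  (1) [A] · [kg·s⁻²·A⁻¹] = kg·s⁻²
  (2) kg·s⁻²·A⁻¹
  (3) [kg·s⁻²] / [A] = kg·s⁻²·A⁻¹
  (4) [kg·s⁻¹] / [s·A] = kg·s⁻²·A⁻¹
  (5) V·s·m⁻² = J·C⁻¹·s·m⁻² = kg·s⁻²·A⁻¹
All reduce to kg·s⁻²·A⁻¹ except (1), which is kg·s⁻².

(1)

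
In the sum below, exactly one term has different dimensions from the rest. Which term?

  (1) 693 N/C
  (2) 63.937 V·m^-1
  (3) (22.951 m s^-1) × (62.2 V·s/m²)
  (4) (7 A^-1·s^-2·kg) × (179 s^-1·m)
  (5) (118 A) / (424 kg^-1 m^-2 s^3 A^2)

Work out the base dimensions of each:
  (1) N·C⁻¹ = kg·m·s⁻²·(s·A)⁻¹ = kg·m·s⁻³·A⁻¹
  (2) V·m⁻¹ = J·C⁻¹·m⁻¹ = kg·m·s⁻³·A⁻¹
  (3) [m·s⁻¹] · [kg·s⁻²·A⁻¹] = kg·m·s⁻³·A⁻¹
  (4) [kg·s⁻²·A⁻¹] · [m·s⁻¹] = kg·m·s⁻³·A⁻¹
  (5) [A] / [kg⁻¹·m⁻²·s³·A²] = kg·m²·s⁻³·A⁻¹
All reduce to kg·m·s⁻³·A⁻¹ except (5), which is kg·m²·s⁻³·A⁻¹.

(5)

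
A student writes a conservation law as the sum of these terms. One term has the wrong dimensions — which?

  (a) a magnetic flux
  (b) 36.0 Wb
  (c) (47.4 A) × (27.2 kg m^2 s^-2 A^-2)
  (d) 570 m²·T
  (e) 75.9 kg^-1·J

Dimensions:
  (a) [magnetic flux] = kg·m²·s⁻²·A⁻¹
  (b) Wb = V·s = kg·m²·s⁻²·A⁻¹
  (c) [A] · [kg·m²·s⁻²·A⁻²] = kg·m²·s⁻²·A⁻¹
  (d) T·m² = Wb·m⁻²·m² = kg·m²·s⁻²·A⁻¹
  (e) J·kg⁻¹ = N·m·kg⁻¹ = m²·s⁻²
All reduce to kg·m²·s⁻²·A⁻¹ except (e), which is m²·s⁻².

(e)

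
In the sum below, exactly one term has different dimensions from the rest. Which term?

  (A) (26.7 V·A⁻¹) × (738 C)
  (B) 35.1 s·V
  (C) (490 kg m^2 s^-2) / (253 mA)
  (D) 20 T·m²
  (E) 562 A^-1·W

Work out the base dimensions of each:
  (A) [kg·m²·s⁻³·A⁻²] · [s·A] = kg·m²·s⁻²·A⁻¹
  (B) V·s = J·C⁻¹·s = kg·m²·s⁻²·A⁻¹
  (C) [kg·m²·s⁻²] / [A] = kg·m²·s⁻²·A⁻¹
  (D) T·m² = Wb·m⁻²·m² = kg·m²·s⁻²·A⁻¹
  (E) W·A⁻¹ = J·s⁻¹·A⁻¹ = kg·m²·s⁻³·A⁻¹
All reduce to kg·m²·s⁻²·A⁻¹ except (E), which is kg·m²·s⁻³·A⁻¹.

(E)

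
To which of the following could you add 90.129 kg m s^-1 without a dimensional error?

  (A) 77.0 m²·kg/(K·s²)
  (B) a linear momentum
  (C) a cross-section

(B)

Reference: kg·m·s⁻¹.
Each option:
  (A) kg·m²·s⁻²·K⁻¹
  (B) [linear momentum] = kg·m·s⁻¹  ← same
  (C) [cross-section] = m²
Only (B) matches kg·m·s⁻¹.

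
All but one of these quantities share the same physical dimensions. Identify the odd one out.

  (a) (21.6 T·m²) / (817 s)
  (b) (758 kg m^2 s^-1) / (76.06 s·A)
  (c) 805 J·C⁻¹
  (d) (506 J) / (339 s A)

(b)

Reduce each to base SI dimensions:
  (a) [kg·m²·s⁻²·A⁻¹] / [s] = kg·m²·s⁻³·A⁻¹
  (b) [kg·m²·s⁻¹] / [s·A] = kg·m²·s⁻²·A⁻¹
  (c) J·C⁻¹ = N·m·(s·A)⁻¹ = kg·m²·s⁻³·A⁻¹
  (d) [kg·m²·s⁻²] / [s·A] = kg·m²·s⁻³·A⁻¹
All reduce to kg·m²·s⁻³·A⁻¹ except (b), which is kg·m²·s⁻²·A⁻¹.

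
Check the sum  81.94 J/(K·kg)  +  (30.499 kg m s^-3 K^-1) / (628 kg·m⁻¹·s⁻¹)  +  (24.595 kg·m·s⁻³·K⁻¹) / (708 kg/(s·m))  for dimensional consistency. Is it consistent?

Yes

Expand each in SI base units:
  81.94 J/(K·kg):  J·kg⁻¹·K⁻¹ = N·m·kg⁻¹·K⁻¹ = m²·s⁻²·K⁻¹
  (30.499 kg m s^-3 K^-1) / (628 kg·m⁻¹·s⁻¹):  [kg·m·s⁻³·K⁻¹] / [kg·m⁻¹·s⁻¹] = m²·s⁻²·K⁻¹
  (24.595 kg·m·s⁻³·K⁻¹) / (708 kg/(s·m)):  [kg·m·s⁻³·K⁻¹] / [kg·m⁻¹·s⁻¹] = m²·s⁻²·K⁻¹
Every term reduces to m²·s⁻²·K⁻¹.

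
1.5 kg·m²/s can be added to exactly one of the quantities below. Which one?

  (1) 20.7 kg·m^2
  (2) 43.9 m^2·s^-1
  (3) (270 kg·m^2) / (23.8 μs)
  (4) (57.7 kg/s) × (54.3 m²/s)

(3)

Reference: kg·m²·s⁻¹.
Each option:
  (1) kg·m²
  (2) m²·s⁻¹
  (3) [kg·m²] / [s] = kg·m²·s⁻¹  ← same
  (4) [kg·s⁻¹] · [m²·s⁻¹] = kg·m²·s⁻²
Only (3) matches kg·m²·s⁻¹.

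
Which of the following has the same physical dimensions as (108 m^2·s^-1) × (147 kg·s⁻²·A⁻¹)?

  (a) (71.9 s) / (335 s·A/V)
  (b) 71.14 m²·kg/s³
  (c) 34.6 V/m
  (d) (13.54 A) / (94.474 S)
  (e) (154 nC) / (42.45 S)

Reference: [m²·s⁻¹] · [kg·s⁻²·A⁻¹] = kg·m²·s⁻³·A⁻¹.
Each option:
  (a) [s] / [kg⁻¹·m⁻²·s⁴·A²] = kg·m²·s⁻³·A⁻²
  (b) kg·m²·s⁻³
  (c) V·m⁻¹ = J·C⁻¹·m⁻¹ = kg·m·s⁻³·A⁻¹
  (d) [A] / [kg⁻¹·m⁻²·s³·A²] = kg·m²·s⁻³·A⁻¹  ← same
  (e) [s·A] / [kg⁻¹·m⁻²·s³·A²] = kg·m²·s⁻²·A⁻¹
Only (d) matches kg·m²·s⁻³·A⁻¹.

(d)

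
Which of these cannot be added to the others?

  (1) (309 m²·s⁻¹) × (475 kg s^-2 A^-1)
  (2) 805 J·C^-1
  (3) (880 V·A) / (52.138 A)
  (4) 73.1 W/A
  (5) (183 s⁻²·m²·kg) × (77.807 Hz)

Expand each in SI base units:
  (1) [m²·s⁻¹] · [kg·s⁻²·A⁻¹] = kg·m²·s⁻³·A⁻¹
  (2) J·C⁻¹ = N·m·(s·A)⁻¹ = kg·m²·s⁻³·A⁻¹
  (3) [kg·m²·s⁻³] / [A] = kg·m²·s⁻³·A⁻¹
  (4) W·A⁻¹ = J·s⁻¹·A⁻¹ = kg·m²·s⁻³·A⁻¹
  (5) [kg·m²·s⁻²] · [s⁻¹] = kg·m²·s⁻³
All reduce to kg·m²·s⁻³·A⁻¹ except (5), which is kg·m²·s⁻³.

(5)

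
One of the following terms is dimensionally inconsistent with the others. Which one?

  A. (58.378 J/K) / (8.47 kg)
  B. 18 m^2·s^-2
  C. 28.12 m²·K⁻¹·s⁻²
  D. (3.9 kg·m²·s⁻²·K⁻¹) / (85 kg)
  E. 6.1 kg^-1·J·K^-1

B.

In SI base units:
  A. [kg·m²·s⁻²·K⁻¹] / [kg] = m²·s⁻²·K⁻¹
  B. m²·s⁻²
  C. m²·s⁻²·K⁻¹
  D. [kg·m²·s⁻²·K⁻¹] / [kg] = m²·s⁻²·K⁻¹
  E. J·kg⁻¹·K⁻¹ = N·m·kg⁻¹·K⁻¹ = m²·s⁻²·K⁻¹
All reduce to m²·s⁻²·K⁻¹ except B., which is m²·s⁻².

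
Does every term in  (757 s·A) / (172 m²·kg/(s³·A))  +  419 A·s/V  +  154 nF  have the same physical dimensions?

In SI base units:
  (757 s·A) / (172 m²·kg/(s³·A)):  [s·A] / [kg·m²·s⁻³·A⁻¹] = kg⁻¹·m⁻²·s⁴·A²
  419 A·s/V:  A·s·V⁻¹ = A·s·(J·C⁻¹)⁻¹ = kg⁻¹·m⁻²·s⁴·A²
  154 nF:  F = C·V⁻¹ = kg⁻¹·m⁻²·s⁴·A²
Every term reduces to kg⁻¹·m⁻²·s⁴·A².

Yes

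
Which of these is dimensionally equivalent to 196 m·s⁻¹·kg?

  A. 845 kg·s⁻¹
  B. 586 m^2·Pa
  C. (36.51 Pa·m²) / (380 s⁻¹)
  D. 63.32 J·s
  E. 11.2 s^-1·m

Reference: kg·m·s⁻¹.
Each option:
  A. kg·s⁻¹
  B. Pa·m² = N·m⁻²·m² = kg·m·s⁻²
  C. [kg·m·s⁻²] / [s⁻¹] = kg·m·s⁻¹  ← same
  D. J·s = N·m·s = kg·m²·s⁻¹
  E. m·s⁻¹
Only C. matches kg·m·s⁻¹.

C.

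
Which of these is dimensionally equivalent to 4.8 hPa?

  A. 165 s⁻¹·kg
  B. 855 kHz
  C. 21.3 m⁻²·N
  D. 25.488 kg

C.

Reference: Pa = N·m⁻² = kg·m⁻¹·s⁻².
Each option:
  A. kg·s⁻¹
  B. Hz = s⁻¹
  C. N·m⁻² = kg·m·s⁻²·m⁻² = kg·m⁻¹·s⁻²  ← same
  D. kg
Only C. matches kg·m⁻¹·s⁻².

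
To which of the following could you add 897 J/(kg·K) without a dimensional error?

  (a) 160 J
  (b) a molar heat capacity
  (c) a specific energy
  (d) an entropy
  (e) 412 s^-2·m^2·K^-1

Reference: J·kg⁻¹·K⁻¹ = N·m·kg⁻¹·K⁻¹ = m²·s⁻²·K⁻¹.
Each option:
  (a) J = N·m = kg·m²·s⁻²
  (b) [molar heat capacity] = kg·m²·s⁻²·K⁻¹·mol⁻¹
  (c) [specific energy] = m²·s⁻²
  (d) [entropy] = kg·m²·s⁻²·K⁻¹
  (e) m²·s⁻²·K⁻¹  ← same
Only (e) matches m²·s⁻²·K⁻¹.

(e)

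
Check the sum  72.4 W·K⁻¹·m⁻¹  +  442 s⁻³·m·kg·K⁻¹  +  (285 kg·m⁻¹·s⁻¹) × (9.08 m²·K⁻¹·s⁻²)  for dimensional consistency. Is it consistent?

Yes

Expand each in SI base units:
  72.4 W·K⁻¹·m⁻¹:  W·m⁻¹·K⁻¹ = J·s⁻¹·m⁻¹·K⁻¹ = kg·m·s⁻³·K⁻¹
  442 s⁻³·m·kg·K⁻¹:  kg·m·s⁻³·K⁻¹
  (285 kg·m⁻¹·s⁻¹) × (9.08 m²·K⁻¹·s⁻²):  [kg·m⁻¹·s⁻¹] · [m²·s⁻²·K⁻¹] = kg·m·s⁻³·K⁻¹
Every term reduces to kg·m·s⁻³·K⁻¹.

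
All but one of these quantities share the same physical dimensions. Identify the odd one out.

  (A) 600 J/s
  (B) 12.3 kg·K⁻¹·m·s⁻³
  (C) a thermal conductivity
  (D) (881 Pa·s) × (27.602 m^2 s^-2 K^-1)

In SI base units:
  (A) J·s⁻¹ = N·m·s⁻¹ = kg·m²·s⁻³
  (B) kg·m·s⁻³·K⁻¹
  (C) [thermal conductivity] = kg·m·s⁻³·K⁻¹
  (D) [kg·m⁻¹·s⁻¹] · [m²·s⁻²·K⁻¹] = kg·m·s⁻³·K⁻¹
All reduce to kg·m·s⁻³·K⁻¹ except (A), which is kg·m²·s⁻³.

(A)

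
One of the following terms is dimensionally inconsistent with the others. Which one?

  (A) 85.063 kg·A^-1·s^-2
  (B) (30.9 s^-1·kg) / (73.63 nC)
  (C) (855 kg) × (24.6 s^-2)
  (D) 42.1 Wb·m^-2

In SI base units:
  (A) kg·s⁻²·A⁻¹
  (B) [kg·s⁻¹] / [s·A] = kg·s⁻²·A⁻¹
  (C) [kg] · [s⁻²] = kg·s⁻²
  (D) Wb·m⁻² = V·s·m⁻² = kg·s⁻²·A⁻¹
All reduce to kg·s⁻²·A⁻¹ except (C), which is kg·s⁻².

(C)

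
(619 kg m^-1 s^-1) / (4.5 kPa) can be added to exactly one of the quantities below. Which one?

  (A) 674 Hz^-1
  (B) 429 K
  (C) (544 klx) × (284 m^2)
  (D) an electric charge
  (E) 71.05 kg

(A)

Reference: [kg·m⁻¹·s⁻¹] / [kg·m⁻¹·s⁻²] = s.
Each option:
  (A) Hz⁻¹ = (s⁻¹)⁻¹ = s  ← same
  (B) K
  (C) [m⁻²·cd] · [m²] = cd
  (D) [electric charge] = s·A
  (E) kg
Only (A) matches s.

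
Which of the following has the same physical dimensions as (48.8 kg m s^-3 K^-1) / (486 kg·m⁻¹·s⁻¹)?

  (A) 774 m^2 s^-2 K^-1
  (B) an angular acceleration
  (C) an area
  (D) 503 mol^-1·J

Reference: [kg·m·s⁻³·K⁻¹] / [kg·m⁻¹·s⁻¹] = m²·s⁻²·K⁻¹.
Each option:
  (A) m²·s⁻²·K⁻¹  ← same
  (B) [angular acceleration] = s⁻²
  (C) [area] = m²
  (D) J·mol⁻¹ = N·m·mol⁻¹ = kg·m²·s⁻²·mol⁻¹
Only (A) matches m²·s⁻²·K⁻¹.

(A)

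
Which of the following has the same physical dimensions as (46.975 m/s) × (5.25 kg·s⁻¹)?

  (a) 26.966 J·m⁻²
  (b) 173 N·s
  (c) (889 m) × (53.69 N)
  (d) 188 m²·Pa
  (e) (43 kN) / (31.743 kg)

Reference: [m·s⁻¹] · [kg·s⁻¹] = kg·m·s⁻².
Each option:
  (a) J·m⁻² = N·m·m⁻² = kg·s⁻²
  (b) N·s = kg·m·s⁻²·s = kg·m·s⁻¹
  (c) [m] · [kg·m·s⁻²] = kg·m²·s⁻²
  (d) Pa·m² = N·m⁻²·m² = kg·m·s⁻²  ← same
  (e) [kg·m·s⁻²] / [kg] = m·s⁻²
Only (d) matches kg·m·s⁻².

(d)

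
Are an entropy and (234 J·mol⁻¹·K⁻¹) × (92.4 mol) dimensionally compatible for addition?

Dimensions:
  an entropy:  [entropy] = kg·m²·s⁻²·K⁻¹
  (234 J·mol⁻¹·K⁻¹) × (92.4 mol):  [kg·m²·s⁻²·K⁻¹·mol⁻¹] · [mol] = kg·m²·s⁻²·K⁻¹
Both are kg·m²·s⁻²·K⁻¹, so they have the same dimensions and can be added.

Yes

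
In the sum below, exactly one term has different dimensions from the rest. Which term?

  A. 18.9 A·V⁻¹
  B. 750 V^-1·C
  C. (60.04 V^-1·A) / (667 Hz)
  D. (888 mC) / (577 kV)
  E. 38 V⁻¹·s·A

Work out the base dimensions of each:
  A. A·V⁻¹ = A·(J·C⁻¹)⁻¹ = kg⁻¹·m⁻²·s³·A²
  B. C·V⁻¹ = s·A·(J·C⁻¹)⁻¹ = kg⁻¹·m⁻²·s⁴·A²
  C. [kg⁻¹·m⁻²·s³·A²] / [s⁻¹] = kg⁻¹·m⁻²·s⁴·A²
  D. [s·A] / [kg·m²·s⁻³·A⁻¹] = kg⁻¹·m⁻²·s⁴·A²
  E. A·s·V⁻¹ = A·s·(J·C⁻¹)⁻¹ = kg⁻¹·m⁻²·s⁴·A²
All reduce to kg⁻¹·m⁻²·s⁴·A² except A., which is kg⁻¹·m⁻²·s³·A².

A.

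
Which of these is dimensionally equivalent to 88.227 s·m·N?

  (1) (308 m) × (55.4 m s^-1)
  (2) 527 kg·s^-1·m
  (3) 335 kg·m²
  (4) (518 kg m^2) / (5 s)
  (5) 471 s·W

(4)

Reference: N·m·s = kg·m·s⁻²·m·s = kg·m²·s⁻¹.
Each option:
  (1) [m] · [m·s⁻¹] = m²·s⁻¹
  (2) kg·m·s⁻¹
  (3) kg·m²
  (4) [kg·m²] / [s] = kg·m²·s⁻¹  ← same
  (5) W·s = J·s⁻¹·s = kg·m²·s⁻²
Only (4) matches kg·m²·s⁻¹.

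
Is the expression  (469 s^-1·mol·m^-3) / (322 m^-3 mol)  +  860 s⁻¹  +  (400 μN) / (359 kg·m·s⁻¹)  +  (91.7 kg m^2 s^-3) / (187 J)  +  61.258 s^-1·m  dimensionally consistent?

No

In SI base units:
  (469 s^-1·mol·m^-3) / (322 m^-3 mol):  [m⁻³·s⁻¹·mol] / [m⁻³·mol] = s⁻¹
  860 s⁻¹:  s⁻¹
  (400 μN) / (359 kg·m·s⁻¹):  [kg·m·s⁻²] / [kg·m·s⁻¹] = s⁻¹
  (91.7 kg m^2 s^-3) / (187 J):  [kg·m²·s⁻³] / [kg·m²·s⁻²] = s⁻¹
  61.258 s^-1·m:  m·s⁻¹
The terms do not share a single dimension (m·s⁻¹ vs s⁻¹).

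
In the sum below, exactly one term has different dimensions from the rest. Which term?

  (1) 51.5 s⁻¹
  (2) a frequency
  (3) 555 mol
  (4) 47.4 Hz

Work out the base dimensions of each:
  (1) s⁻¹
  (2) [frequency] = s⁻¹
  (3) mol
  (4) Hz = s⁻¹
All reduce to s⁻¹ except (3), which is mol.

(3)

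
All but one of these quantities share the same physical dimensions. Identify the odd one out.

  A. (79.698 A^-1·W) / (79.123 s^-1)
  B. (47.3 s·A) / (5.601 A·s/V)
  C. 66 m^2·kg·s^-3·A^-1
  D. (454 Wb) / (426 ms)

Reduce each to base SI dimensions:
  A. [kg·m²·s⁻³·A⁻¹] / [s⁻¹] = kg·m²·s⁻²·A⁻¹
  B. [s·A] / [kg⁻¹·m⁻²·s⁴·A²] = kg·m²·s⁻³·A⁻¹
  C. kg·m²·s⁻³·A⁻¹
  D. [kg·m²·s⁻²·A⁻¹] / [s] = kg·m²·s⁻³·A⁻¹
All reduce to kg·m²·s⁻³·A⁻¹ except A., which is kg·m²·s⁻²·A⁻¹.

A.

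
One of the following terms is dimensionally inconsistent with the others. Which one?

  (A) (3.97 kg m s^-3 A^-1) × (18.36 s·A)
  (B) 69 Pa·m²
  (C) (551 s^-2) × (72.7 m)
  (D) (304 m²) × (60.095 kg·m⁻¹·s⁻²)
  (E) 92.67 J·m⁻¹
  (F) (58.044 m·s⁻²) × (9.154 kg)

Expand each in SI base units:
  (A) [kg·m·s⁻³·A⁻¹] · [s·A] = kg·m·s⁻²
  (B) Pa·m² = N·m⁻²·m² = kg·m·s⁻²
  (C) [s⁻²] · [m] = m·s⁻²
  (D) [m²] · [kg·m⁻¹·s⁻²] = kg·m·s⁻²
  (E) J·m⁻¹ = N·m·m⁻¹ = kg·m·s⁻²
  (F) [m·s⁻²] · [kg] = kg·m·s⁻²
All reduce to kg·m·s⁻² except (C), which is m·s⁻².

(C)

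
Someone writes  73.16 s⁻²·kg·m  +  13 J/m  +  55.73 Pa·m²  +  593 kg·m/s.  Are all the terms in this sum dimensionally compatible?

Reduce each to base SI dimensions:
  73.16 s⁻²·kg·m:  kg·m·s⁻²
  13 J/m:  J·m⁻¹ = N·m·m⁻¹ = kg·m·s⁻²
  55.73 Pa·m²:  Pa·m² = N·m⁻²·m² = kg·m·s⁻²
  593 kg·m/s:  kg·m·s⁻¹
The terms do not share a single dimension (kg·m·s⁻² vs kg·m·s⁻¹).

No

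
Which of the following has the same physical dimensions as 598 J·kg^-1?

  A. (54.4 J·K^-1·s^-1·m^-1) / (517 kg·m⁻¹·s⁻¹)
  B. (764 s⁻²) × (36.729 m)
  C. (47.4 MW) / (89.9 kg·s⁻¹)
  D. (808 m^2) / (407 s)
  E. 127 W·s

C.

Reference: J·kg⁻¹ = N·m·kg⁻¹ = m²·s⁻².
Each option:
  A. [kg·m·s⁻³·K⁻¹] / [kg·m⁻¹·s⁻¹] = m²·s⁻²·K⁻¹
  B. [s⁻²] · [m] = m·s⁻²
  C. [kg·m²·s⁻³] / [kg·s⁻¹] = m²·s⁻²  ← same
  D. [m²] / [s] = m²·s⁻¹
  E. W·s = J·s⁻¹·s = kg·m²·s⁻²
Only C. matches m²·s⁻².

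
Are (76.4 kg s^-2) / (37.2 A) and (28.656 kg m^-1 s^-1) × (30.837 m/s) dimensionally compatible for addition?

Expand each in SI base units:
  (76.4 kg s^-2) / (37.2 A):  [kg·s⁻²] / [A] = kg·s⁻²·A⁻¹
  (28.656 kg m^-1 s^-1) × (30.837 m/s):  [kg·m⁻¹·s⁻¹] · [m·s⁻¹] = kg·s⁻²
kg·s⁻²·A⁻¹ ≠ kg·s⁻², so they cannot be added.

No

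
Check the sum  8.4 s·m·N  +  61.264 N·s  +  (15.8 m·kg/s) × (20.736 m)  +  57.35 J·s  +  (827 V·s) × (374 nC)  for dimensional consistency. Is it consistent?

No

Dimensions:
  8.4 s·m·N:  N·m·s = kg·m·s⁻²·m·s = kg·m²·s⁻¹
  61.264 N·s:  N·s = kg·m·s⁻²·s = kg·m·s⁻¹
  (15.8 m·kg/s) × (20.736 m):  [kg·m·s⁻¹] · [m] = kg·m²·s⁻¹
  57.35 J·s:  J·s = N·m·s = kg·m²·s⁻¹
  (827 V·s) × (374 nC):  [kg·m²·s⁻²·A⁻¹] · [s·A] = kg·m²·s⁻¹
The terms do not share a single dimension (kg·m²·s⁻¹ vs kg·m·s⁻¹).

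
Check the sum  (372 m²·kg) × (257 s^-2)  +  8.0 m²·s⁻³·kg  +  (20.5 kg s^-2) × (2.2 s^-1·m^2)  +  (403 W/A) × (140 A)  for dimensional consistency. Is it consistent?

Reduce each to base SI dimensions:
  (372 m²·kg) × (257 s^-2):  [kg·m²] · [s⁻²] = kg·m²·s⁻²
  8.0 m²·s⁻³·kg:  kg·m²·s⁻³
  (20.5 kg s^-2) × (2.2 s^-1·m^2):  [kg·s⁻²] · [m²·s⁻¹] = kg·m²·s⁻³
  (403 W/A) × (140 A):  [kg·m²·s⁻³·A⁻¹] · [A] = kg·m²·s⁻³
The terms do not share a single dimension (kg·m²·s⁻² vs kg·m²·s⁻³).

No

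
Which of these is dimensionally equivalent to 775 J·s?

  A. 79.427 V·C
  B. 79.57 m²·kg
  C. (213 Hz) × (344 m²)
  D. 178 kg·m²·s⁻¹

Reference: J·s = N·m·s = kg·m²·s⁻¹.
Each option:
  A. C·V = s·A·J·C⁻¹ = kg·m²·s⁻²
  B. kg·m²
  C. [s⁻¹] · [m²] = m²·s⁻¹
  D. kg·m²·s⁻¹  ← same
Only D. matches kg·m²·s⁻¹.

D.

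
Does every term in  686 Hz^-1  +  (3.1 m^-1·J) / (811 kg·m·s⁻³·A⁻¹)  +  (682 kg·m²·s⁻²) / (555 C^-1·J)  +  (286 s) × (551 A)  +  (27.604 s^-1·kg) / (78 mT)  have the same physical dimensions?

Reduce each to base SI dimensions:
  686 Hz^-1:  Hz⁻¹ = (s⁻¹)⁻¹ = s
  (3.1 m^-1·J) / (811 kg·m·s⁻³·A⁻¹):  [kg·m·s⁻²] / [kg·m·s⁻³·A⁻¹] = s·A
  (682 kg·m²·s⁻²) / (555 C^-1·J):  [kg·m²·s⁻²] / [kg·m²·s⁻³·A⁻¹] = s·A
  (286 s) × (551 A):  [s] · [A] = s·A
  (27.604 s^-1·kg) / (78 mT):  [kg·s⁻¹] / [kg·s⁻²·A⁻¹] = s·A
The terms do not share a single dimension (s vs s·A).

No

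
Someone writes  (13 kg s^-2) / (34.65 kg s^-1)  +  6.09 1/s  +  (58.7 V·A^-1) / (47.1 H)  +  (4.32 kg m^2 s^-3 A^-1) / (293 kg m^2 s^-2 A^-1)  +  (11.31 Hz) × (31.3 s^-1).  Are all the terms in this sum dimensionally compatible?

No

Expand each in SI base units:
  (13 kg s^-2) / (34.65 kg s^-1):  [kg·s⁻²] / [kg·s⁻¹] = s⁻¹
  6.09 1/s:  s⁻¹
  (58.7 V·A^-1) / (47.1 H):  [kg·m²·s⁻³·A⁻²] / [kg·m²·s⁻²·A⁻²] = s⁻¹
  (4.32 kg m^2 s^-3 A^-1) / (293 kg m^2 s^-2 A^-1):  [kg·m²·s⁻³·A⁻¹] / [kg·m²·s⁻²·A⁻¹] = s⁻¹
  (11.31 Hz) × (31.3 s^-1):  [s⁻¹] · [s⁻¹] = s⁻²
The terms do not share a single dimension (s⁻² vs s⁻¹).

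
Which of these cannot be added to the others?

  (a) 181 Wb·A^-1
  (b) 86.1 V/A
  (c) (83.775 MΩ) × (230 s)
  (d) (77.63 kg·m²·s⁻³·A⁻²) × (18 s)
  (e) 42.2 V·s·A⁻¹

(b)

In SI base units:
  (a) Wb·A⁻¹ = V·s·A⁻¹ = kg·m²·s⁻²·A⁻²
  (b) V·A⁻¹ = J·C⁻¹·A⁻¹ = kg·m²·s⁻³·A⁻²
  (c) [kg·m²·s⁻³·A⁻²] · [s] = kg·m²·s⁻²·A⁻²
  (d) [kg·m²·s⁻³·A⁻²] · [s] = kg·m²·s⁻²·A⁻²
  (e) V·s·A⁻¹ = J·C⁻¹·s·A⁻¹ = kg·m²·s⁻²·A⁻²
All reduce to kg·m²·s⁻²·A⁻² except (b), which is kg·m²·s⁻³·A⁻².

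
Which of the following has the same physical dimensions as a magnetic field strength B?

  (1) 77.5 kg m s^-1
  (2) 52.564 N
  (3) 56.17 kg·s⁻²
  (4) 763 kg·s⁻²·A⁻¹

Reference: [magnetic field strength B] = kg·s⁻²·A⁻¹.
Each option:
  (1) kg·m·s⁻¹
  (2) N = kg·m·s⁻²
  (3) kg·s⁻²
  (4) kg·s⁻²·A⁻¹  ← same
Only (4) matches kg·s⁻²·A⁻¹.

(4)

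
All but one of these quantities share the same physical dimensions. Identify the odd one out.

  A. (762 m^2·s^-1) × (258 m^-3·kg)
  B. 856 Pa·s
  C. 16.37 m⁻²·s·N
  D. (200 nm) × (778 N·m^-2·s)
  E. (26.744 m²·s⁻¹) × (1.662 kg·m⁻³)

D.

Reduce each to base SI dimensions:
  A. [m²·s⁻¹] · [kg·m⁻³] = kg·m⁻¹·s⁻¹
  B. Pa·s = N·m⁻²·s = kg·m⁻¹·s⁻¹
  C. N·s·m⁻² = kg·m·s⁻²·s·m⁻² = kg·m⁻¹·s⁻¹
  D. [m] · [kg·m⁻¹·s⁻¹] = kg·s⁻¹
  E. [m²·s⁻¹] · [kg·m⁻³] = kg·m⁻¹·s⁻¹
All reduce to kg·m⁻¹·s⁻¹ except D., which is kg·s⁻¹.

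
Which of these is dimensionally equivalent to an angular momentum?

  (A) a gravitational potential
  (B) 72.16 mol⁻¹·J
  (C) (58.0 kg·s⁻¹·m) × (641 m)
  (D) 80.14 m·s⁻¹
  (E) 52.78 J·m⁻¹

(C)

Reference: [angular momentum] = kg·m²·s⁻¹.
Each option:
  (A) [gravitational potential] = m²·s⁻²
  (B) J·mol⁻¹ = N·m·mol⁻¹ = kg·m²·s⁻²·mol⁻¹
  (C) [kg·m·s⁻¹] · [m] = kg·m²·s⁻¹  ← same
  (D) m·s⁻¹
  (E) J·m⁻¹ = N·m·m⁻¹ = kg·m·s⁻²
Only (C) matches kg·m²·s⁻¹.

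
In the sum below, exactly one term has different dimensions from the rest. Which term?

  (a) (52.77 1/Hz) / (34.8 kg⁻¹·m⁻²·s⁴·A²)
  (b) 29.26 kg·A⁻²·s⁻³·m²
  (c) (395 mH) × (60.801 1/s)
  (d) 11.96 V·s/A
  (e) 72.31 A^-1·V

Dimensions:
  (a) [s] / [kg⁻¹·m⁻²·s⁴·A²] = kg·m²·s⁻³·A⁻²
  (b) kg·m²·s⁻³·A⁻²
  (c) [kg·m²·s⁻²·A⁻²] · [s⁻¹] = kg·m²·s⁻³·A⁻²
  (d) V·s·A⁻¹ = J·C⁻¹·s·A⁻¹ = kg·m²·s⁻²·A⁻²
  (e) V·A⁻¹ = J·C⁻¹·A⁻¹ = kg·m²·s⁻³·A⁻²
All reduce to kg·m²·s⁻³·A⁻² except (d), which is kg·m²·s⁻²·A⁻².

(d)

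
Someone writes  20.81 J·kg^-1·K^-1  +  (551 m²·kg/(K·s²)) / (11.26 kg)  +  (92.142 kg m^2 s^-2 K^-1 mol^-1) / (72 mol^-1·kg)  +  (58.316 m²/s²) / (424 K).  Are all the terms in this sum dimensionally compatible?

In SI base units:
  20.81 J·kg^-1·K^-1:  J·kg⁻¹·K⁻¹ = N·m·kg⁻¹·K⁻¹ = m²·s⁻²·K⁻¹
  (551 m²·kg/(K·s²)) / (11.26 kg):  [kg·m²·s⁻²·K⁻¹] / [kg] = m²·s⁻²·K⁻¹
  (92.142 kg m^2 s^-2 K^-1 mol^-1) / (72 mol^-1·kg):  [kg·m²·s⁻²·K⁻¹·mol⁻¹] / [kg·mol⁻¹] = m²·s⁻²·K⁻¹
  (58.316 m²/s²) / (424 K):  [m²·s⁻²] / [K] = m²·s⁻²·K⁻¹
Every term reduces to m²·s⁻²·K⁻¹.

Yes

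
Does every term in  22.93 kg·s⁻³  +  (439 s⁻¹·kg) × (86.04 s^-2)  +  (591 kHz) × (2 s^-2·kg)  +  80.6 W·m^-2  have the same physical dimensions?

Reduce each to base SI dimensions:
  22.93 kg·s⁻³:  kg·s⁻³
  (439 s⁻¹·kg) × (86.04 s^-2):  [kg·s⁻¹] · [s⁻²] = kg·s⁻³
  (591 kHz) × (2 s^-2·kg):  [s⁻¹] · [kg·s⁻²] = kg·s⁻³
  80.6 W·m^-2:  W·m⁻² = J·s⁻¹·m⁻² = kg·s⁻³
Every term reduces to kg·s⁻³.

Yes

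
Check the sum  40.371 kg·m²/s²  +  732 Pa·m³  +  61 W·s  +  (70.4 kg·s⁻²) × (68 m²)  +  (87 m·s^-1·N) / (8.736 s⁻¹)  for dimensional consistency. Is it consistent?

Reduce each to base SI dimensions:
  40.371 kg·m²/s²:  kg·m²·s⁻²
  732 Pa·m³:  Pa·m³ = N·m⁻²·m³ = kg·m²·s⁻²
  61 W·s:  W·s = J·s⁻¹·s = kg·m²·s⁻²
  (70.4 kg·s⁻²) × (68 m²):  [kg·s⁻²] · [m²] = kg·m²·s⁻²
  (87 m·s^-1·N) / (8.736 s⁻¹):  [kg·m²·s⁻³] / [s⁻¹] = kg·m²·s⁻²
Every term reduces to kg·m²·s⁻².

Yes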